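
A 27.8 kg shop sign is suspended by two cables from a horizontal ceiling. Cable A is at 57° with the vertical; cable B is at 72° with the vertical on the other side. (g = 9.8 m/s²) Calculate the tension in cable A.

T_A ≈ 333 N

Angles from the horizontal: cable A is 90° − 57° = 33°, cable B is 90° − 72° = 18°.
Weight W = 27.8 × 9.8 = 272.4 N acts straight down.
Horizontal: T_A cos 33° = T_B cos 18°  →  T_B = 0.8818 T_A.
Vertical: T_A sin 33° + T_B sin 18° = 272.4.
Substituting the horizontal relation into the vertical equation gives 0.8171 T_A = 272.4, so T_A = 333.4 N.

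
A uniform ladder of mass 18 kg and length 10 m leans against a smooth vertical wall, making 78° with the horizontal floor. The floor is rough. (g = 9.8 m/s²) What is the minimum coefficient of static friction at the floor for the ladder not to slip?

ΣF_y = 0: N_floor = 18×9.8 = 176.4 N.
Torques about the foot: N_wall · 10 sin 78° = 18×9.8×5 cos 78° → N_wall = 18.747 N.
ΣF_x = 0: f_floor = N_wall = 18.747 N.
μ_min = f_floor / N_floor = 18.747 / 176.4 = 0.1063.

μ_min ≈ 0.106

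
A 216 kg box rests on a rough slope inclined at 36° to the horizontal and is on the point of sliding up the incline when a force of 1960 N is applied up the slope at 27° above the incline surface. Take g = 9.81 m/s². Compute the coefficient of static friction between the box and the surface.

μ ≈ 0.608

On the verge of sliding up the incline, friction is at its maximum μN and acts down the slope.
Perpendicular to incline: N = W cos 36° − P sin 27° = 1714 − 889.8 = 824.5 N.
Along incline: P cos 27° − μN = W sin 36° → μ = −(W sin 36° − P cos 27°) / N = 0.6075.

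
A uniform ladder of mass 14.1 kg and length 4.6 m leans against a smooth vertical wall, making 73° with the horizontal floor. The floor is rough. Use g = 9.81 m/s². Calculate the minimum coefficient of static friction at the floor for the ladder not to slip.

ΣF_y = 0: N_floor = 14.1×9.81 = 138.32 N.
Torques about the foot: N_wall · 4.6 sin 73° = 14.1×9.81×2.3 cos 73° → N_wall = 21.144 N.
ΣF_x = 0: f_floor = N_wall = 21.144 N.
μ_min = f_floor / N_floor = 21.144 / 138.32 = 0.1529.

μ_min ≈ 0.153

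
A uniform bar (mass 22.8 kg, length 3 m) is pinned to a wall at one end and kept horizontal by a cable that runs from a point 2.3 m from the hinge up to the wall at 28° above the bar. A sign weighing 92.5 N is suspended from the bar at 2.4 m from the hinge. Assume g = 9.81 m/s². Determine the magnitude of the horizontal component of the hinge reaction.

H_x ≈ 456 N

Take torques about the hinge: T sin 28° · 2.3 = 22.8×9.81×1.5 + 92.5×2.4 = 557.5 N·m.
So T = 557.5 / (0.4695 × 2.3) = 516.31 N.
ΣF_x = 0: H_x = T cos 28° = 455.87 N.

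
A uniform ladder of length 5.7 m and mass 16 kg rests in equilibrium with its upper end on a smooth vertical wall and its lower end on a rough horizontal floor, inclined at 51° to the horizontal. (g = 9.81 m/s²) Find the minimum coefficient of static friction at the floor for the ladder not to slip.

ΣF_y = 0: N_floor = 16×9.81 = 156.96 N.
Torques about the foot: N_wall · 5.7 sin 51° = 16×9.81×2.85 cos 51° → N_wall = 63.552 N.
ΣF_x = 0: f_floor = N_wall = 63.552 N.
μ_min = f_floor / N_floor = 63.552 / 156.96 = 0.4049.

μ_min ≈ 0.405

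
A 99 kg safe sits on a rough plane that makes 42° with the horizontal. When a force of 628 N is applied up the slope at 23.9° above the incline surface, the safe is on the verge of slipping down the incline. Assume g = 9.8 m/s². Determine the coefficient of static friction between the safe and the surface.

μ ≈ 0.161

On the verge of sliding down the incline, friction is at its maximum μN and acts up the slope.
Perpendicular to incline: N = W cos 42° − P sin 23.9° = 721 − 254.4 = 466.6 N.
Along incline: P cos 23.9° + μN = W sin 42° → μ = (W sin 42° − P cos 23.9°) / N = 0.1608.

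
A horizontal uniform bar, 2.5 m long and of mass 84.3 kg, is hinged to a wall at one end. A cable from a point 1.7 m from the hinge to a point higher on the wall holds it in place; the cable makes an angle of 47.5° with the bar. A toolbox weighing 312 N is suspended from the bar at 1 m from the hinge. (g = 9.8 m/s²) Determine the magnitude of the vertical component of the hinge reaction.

Take torques about the hinge: T sin 47.5° · 1.7 = 84.3×9.8×1.25 + 312×1 = 1344.7 N·m.
So T = 1344.7 / (0.7373 × 1.7) = 1072.8 N.
ΣF_y = 0: H_y = (84.3×9.8 + 312) − T sin 47.5° = 1138.1 − 790.99 = 347.15 N.

|H_y| ≈ 347 N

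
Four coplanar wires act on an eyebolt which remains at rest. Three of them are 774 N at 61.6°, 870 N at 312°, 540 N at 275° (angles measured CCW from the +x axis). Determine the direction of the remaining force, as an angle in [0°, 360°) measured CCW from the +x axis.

Sum the known components: ΣF_x = 997.3 N, ΣF_y = -503.6 N.
For equilibrium the remaining force must supply (−ΣF_x, −ΣF_y) = (-997.3, 503.6) N.
Magnitude = √((-997.3)² + (503.6)²) = 1117 N; direction = atan2(503.6, -997.3) = 153.2°.

θ ≈ 153°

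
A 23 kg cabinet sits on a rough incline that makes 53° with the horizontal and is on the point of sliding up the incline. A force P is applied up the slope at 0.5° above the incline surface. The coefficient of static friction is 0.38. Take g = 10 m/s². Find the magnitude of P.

P ≈ 236 N

On the verge of sliding up the incline, friction equals μN and acts down the slope.
Perpendicular: N + P sin 0.5° = W cos 53° = 138.4 N.
Along incline: P cos 0.5° = W sin 53° + μN  with W sin 53° = 183.7 N.
Solving the pair for P and N: P = 235.5 N, N = 136.4 N (and f = μN = 51.82 N).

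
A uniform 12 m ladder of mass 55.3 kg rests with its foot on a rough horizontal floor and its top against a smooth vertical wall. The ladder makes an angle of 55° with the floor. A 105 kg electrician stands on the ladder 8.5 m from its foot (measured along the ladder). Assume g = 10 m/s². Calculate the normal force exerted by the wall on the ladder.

N_wall ≈ 714 N

Torques about the foot: N_wall · 12 sin 55° = 55.3×10×6 cos 55° + 105×10×8.5 cos 55° → N_wall = 714.39 N.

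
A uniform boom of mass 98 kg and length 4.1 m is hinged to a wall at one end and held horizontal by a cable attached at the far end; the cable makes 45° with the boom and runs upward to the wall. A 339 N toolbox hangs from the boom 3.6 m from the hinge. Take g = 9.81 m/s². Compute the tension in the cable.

T ≈ 1100 N

Take torques about the hinge: T sin 45° · 4.1 = 98×9.81×2.05 + 339×3.6 = 3191.2 N·m.
So T = 3191.2 / (0.7071 × 4.1) = 1100.8 N.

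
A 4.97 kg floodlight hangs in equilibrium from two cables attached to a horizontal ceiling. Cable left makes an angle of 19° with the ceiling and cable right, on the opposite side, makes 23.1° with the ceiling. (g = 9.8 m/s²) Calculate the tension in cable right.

Weight W = 4.97 × 9.8 = 48.71 N acts straight down.
Horizontal: T_left cos 19° = T_right cos 23.1°  →  T_left = 0.9728 T_right.
Vertical: T_left sin 19° + T_right sin 23.1° = 48.71.
Substituting the horizontal relation into the vertical equation gives 0.7091 T_right = 48.71, so T_right = 68.69 N.

T_right ≈ 68.7 N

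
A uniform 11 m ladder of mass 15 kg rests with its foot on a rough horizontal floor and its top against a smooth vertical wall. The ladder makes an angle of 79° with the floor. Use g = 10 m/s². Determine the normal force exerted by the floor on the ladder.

N_floor ≈ 150 N

ΣF_y = 0: N_floor = 15×10 = 150 N.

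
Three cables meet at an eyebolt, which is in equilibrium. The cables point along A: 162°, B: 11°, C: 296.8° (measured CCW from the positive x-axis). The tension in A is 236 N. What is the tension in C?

Resolve: ΣF_x = 236 cos 162° + T_B cos 11° + T_C cos 296.8° = 0.
        ΣF_y = 236 sin 162° + T_B sin 11° + T_C sin 296.8° = 0.
The known terms sum to (-224.4, 72.93) N, so 0.9816 T_B + 0.4509 T_C = 224.4 and 0.1908 T_B − 0.8926 T_C = -72.93.
Solving simultaneously: T_B = 174 N, T_C = 118.9 N.

T_C ≈ 119 N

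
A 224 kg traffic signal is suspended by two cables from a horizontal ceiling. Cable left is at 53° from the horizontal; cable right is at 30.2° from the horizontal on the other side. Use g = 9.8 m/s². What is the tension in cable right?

Weight W = 224 × 9.8 = 2195 N acts straight down.
Horizontal: T_left cos 53° = T_right cos 30.2°  →  T_left = 1.436 T_right.
Vertical: T_left sin 53° + T_right sin 30.2° = 2195.
Substituting the horizontal relation into the vertical equation gives 1.65 T_right = 2195, so T_right = 1330 N.

T_right ≈ 1330 N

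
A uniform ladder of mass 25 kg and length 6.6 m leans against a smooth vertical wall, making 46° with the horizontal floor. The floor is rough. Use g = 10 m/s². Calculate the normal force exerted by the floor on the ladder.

N_floor ≈ 250 N

ΣF_y = 0: N_floor = 25×10 = 250 N.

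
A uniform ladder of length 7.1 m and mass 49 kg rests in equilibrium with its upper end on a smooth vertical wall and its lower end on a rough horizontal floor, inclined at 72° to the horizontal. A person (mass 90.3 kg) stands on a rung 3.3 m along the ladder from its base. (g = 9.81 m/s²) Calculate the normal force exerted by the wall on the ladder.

Torques about the foot: N_wall · 7.1 sin 72° = 49×9.81×3.55 cos 72° + 90.3×9.81×3.3 cos 72° → N_wall = 211.87 N.

N_wall ≈ 212 N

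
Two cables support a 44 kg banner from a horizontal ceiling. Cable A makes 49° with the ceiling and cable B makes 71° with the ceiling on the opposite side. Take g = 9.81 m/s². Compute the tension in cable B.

T_B ≈ 327 N

Weight W = 44 × 9.81 = 431.6 N acts straight down.
Horizontal: T_A cos 49° = T_B cos 71°  →  T_A = 0.4962 T_B.
Vertical: T_A sin 49° + T_B sin 71° = 431.6.
Substituting the horizontal relation into the vertical equation gives 1.32 T_B = 431.6, so T_B = 327 N.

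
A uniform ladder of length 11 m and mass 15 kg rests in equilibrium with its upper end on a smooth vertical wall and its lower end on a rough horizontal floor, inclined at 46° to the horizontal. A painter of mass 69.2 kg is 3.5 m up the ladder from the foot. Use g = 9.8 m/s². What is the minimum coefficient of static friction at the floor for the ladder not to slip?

μ_min ≈ 0.339

ΣF_y = 0: N_floor = 15×9.8 + 69.2×9.8 = 825.16 N.
Torques about the foot: N_wall · 11 sin 46° = 15×9.8×5.5 cos 46° + 69.2×9.8×3.5 cos 46° → N_wall = 279.35 N.
ΣF_x = 0: f_floor = N_wall = 279.35 N.
μ_min = f_floor / N_floor = 279.35 / 825.16 = 0.3385.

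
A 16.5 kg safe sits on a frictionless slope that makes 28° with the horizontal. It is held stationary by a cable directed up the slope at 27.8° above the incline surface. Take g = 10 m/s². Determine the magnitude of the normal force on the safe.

Take axes along and perpendicular to the incline. Weight components: W sin 28° = 77.46 N down-slope, W cos 28° = 145.7 N into the surface.
Along incline: T cos 27.8° = W sin 28° → T = 87.57 N.
Perpendicular: N = W cos 28° − T sin 27.8° = 104.8 N.

N ≈ 105 N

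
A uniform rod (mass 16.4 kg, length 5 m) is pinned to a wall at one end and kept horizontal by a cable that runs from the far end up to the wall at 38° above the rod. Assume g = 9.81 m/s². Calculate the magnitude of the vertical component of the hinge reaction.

Take torques about the hinge: T sin 38° · 5 = 16.4×9.81×2.5 = 402.21 N·m.
So T = 402.21 / (0.6157 × 5) = 130.66 N.
ΣF_y = 0: H_y = (16.4×9.81) − T sin 38° = 160.88 − 80.442 = 80.442 N.

|H_y| ≈ 80.4 N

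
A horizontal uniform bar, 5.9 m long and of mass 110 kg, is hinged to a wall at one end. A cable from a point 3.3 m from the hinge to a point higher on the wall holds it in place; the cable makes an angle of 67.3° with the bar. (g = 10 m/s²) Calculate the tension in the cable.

T ≈ 1070 N

Take torques about the hinge: T sin 67.3° · 3.3 = 110×10×2.95 = 3245 N·m.
So T = 3245 / (0.9225 × 3.3) = 1065.9 N.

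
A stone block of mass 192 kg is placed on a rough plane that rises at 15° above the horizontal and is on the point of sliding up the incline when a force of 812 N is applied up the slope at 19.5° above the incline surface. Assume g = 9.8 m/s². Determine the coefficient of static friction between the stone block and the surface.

On the verge of sliding up the incline, friction is at its maximum μN and acts down the slope.
Perpendicular to incline: N = W cos 15° − P sin 19.5° = 1817 − 271.1 = 1546 N.
Along incline: P cos 19.5° − μN = W sin 15° → μ = −(W sin 15° − P cos 19.5°) / N = 0.18.

μ ≈ 0.180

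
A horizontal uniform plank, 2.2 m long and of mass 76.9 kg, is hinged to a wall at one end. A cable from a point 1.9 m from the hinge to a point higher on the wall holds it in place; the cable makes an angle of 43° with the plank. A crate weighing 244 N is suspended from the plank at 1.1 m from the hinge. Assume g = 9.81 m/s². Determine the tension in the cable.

Take torques about the hinge: T sin 43° · 1.9 = 76.9×9.81×1.1 + 244×1.1 = 1098.2 N·m.
So T = 1098.2 / (0.6820 × 1.9) = 847.53 N.

T ≈ 848 N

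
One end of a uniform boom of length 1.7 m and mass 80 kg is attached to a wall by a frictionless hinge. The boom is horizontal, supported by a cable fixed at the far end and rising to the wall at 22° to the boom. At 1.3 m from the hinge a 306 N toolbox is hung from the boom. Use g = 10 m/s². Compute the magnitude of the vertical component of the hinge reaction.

|H_y| ≈ 472 N

Take torques about the hinge: T sin 22° · 1.7 = 80×10×0.85 + 306×1.3 = 1077.8 N·m.
So T = 1077.8 / (0.3746 × 1.7) = 1692.4 N.
ΣF_y = 0: H_y = (80×10 + 306) − T sin 22° = 1106 − 634 = 472 N.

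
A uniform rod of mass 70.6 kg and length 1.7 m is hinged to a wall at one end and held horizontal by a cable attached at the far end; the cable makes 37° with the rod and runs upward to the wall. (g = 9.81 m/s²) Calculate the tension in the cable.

T ≈ 575 N

Take torques about the hinge: T sin 37° · 1.7 = 70.6×9.81×0.85 = 588.7 N·m.
So T = 588.7 / (0.6018 × 1.7) = 575.41 N.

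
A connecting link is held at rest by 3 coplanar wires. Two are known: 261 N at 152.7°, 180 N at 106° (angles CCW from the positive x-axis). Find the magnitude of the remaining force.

Sum the known components: ΣF_x = -281.5 N, ΣF_y = 292.7 N.
For equilibrium the remaining force must supply (−ΣF_x, −ΣF_y) = (281.5, -292.7) N.
Magnitude = √((281.5)² + (-292.7)²) = 406.2 N; direction = atan2(-292.7, 281.5) = 313.9°.

F ≈ 406 N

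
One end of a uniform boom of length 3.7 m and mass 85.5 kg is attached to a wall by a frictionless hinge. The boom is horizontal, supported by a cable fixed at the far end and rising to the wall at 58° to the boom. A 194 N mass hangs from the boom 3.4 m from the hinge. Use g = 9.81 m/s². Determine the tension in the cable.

T ≈ 705 N

Take torques about the hinge: T sin 58° · 3.7 = 85.5×9.81×1.85 + 194×3.4 = 2211.3 N·m.
So T = 2211.3 / (0.8480 × 3.7) = 704.73 N.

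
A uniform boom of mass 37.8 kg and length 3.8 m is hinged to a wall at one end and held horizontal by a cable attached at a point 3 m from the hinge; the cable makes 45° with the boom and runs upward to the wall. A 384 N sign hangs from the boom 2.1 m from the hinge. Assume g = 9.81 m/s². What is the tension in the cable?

Take torques about the hinge: T sin 45° · 3 = 37.8×9.81×1.9 + 384×2.1 = 1511 N·m.
So T = 1511 / (0.7071 × 3) = 712.27 N.

T ≈ 712 N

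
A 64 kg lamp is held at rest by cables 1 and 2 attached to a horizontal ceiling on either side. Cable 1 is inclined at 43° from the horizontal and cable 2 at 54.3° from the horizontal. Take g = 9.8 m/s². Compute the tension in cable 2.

Weight W = 64 × 9.8 = 627.2 N acts straight down.
Horizontal: T_1 cos 43° = T_2 cos 54.3°  →  T_1 = 0.7979 T_2.
Vertical: T_1 sin 43° + T_2 sin 54.3° = 627.2.
Substituting the horizontal relation into the vertical equation gives 1.356 T_2 = 627.2, so T_2 = 462.5 N.

T_2 ≈ 462 N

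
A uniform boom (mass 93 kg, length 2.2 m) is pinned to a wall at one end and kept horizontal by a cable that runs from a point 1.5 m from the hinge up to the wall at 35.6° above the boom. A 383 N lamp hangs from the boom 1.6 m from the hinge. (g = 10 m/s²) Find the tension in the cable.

Take torques about the hinge: T sin 35.6° · 1.5 = 93×10×1.1 + 383×1.6 = 1635.8 N·m.
So T = 1635.8 / (0.5821 × 1.5) = 1873.4 N.

T ≈ 1870 N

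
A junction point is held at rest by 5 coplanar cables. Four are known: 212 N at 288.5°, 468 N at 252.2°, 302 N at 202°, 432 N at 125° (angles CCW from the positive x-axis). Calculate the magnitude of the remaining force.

Sum the known components: ΣF_x = -603.6 N, ΣF_y = -405.9 N.
For equilibrium the remaining force must supply (−ΣF_x, −ΣF_y) = (603.6, 405.9) N.
Magnitude = √((603.6)² + (405.9)²) = 727.4 N; direction = atan2(405.9, 603.6) = 33.9°.

F ≈ 727 N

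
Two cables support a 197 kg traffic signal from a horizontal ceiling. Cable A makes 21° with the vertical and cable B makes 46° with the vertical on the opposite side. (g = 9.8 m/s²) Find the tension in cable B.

T_B ≈ 752 N

Angles from the horizontal: cable A is 90° − 21° = 69°, cable B is 90° − 46° = 44°.
Weight W = 197 × 9.8 = 1931 N acts straight down.
Horizontal: T_A cos 69° = T_B cos 44°  →  T_A = 2.007 T_B.
Vertical: T_A sin 69° + T_B sin 44° = 1931.
Substituting the horizontal relation into the vertical equation gives 2.569 T_B = 1931, so T_B = 751.6 N.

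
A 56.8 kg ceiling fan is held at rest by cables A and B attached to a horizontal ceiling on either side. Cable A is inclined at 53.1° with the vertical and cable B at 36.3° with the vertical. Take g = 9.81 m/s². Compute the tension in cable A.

Angles from the horizontal: cable A is 90° − 53.1° = 36.9°, cable B is 90° − 36.3° = 53.7°.
Weight W = 56.8 × 9.81 = 557.2 N acts straight down.
Horizontal: T_A cos 36.9° = T_B cos 53.7°  →  T_B = 1.351 T_A.
Vertical: T_A sin 36.9° + T_B sin 53.7° = 557.2.
Substituting the horizontal relation into the vertical equation gives 1.689 T_A = 557.2, so T_A = 329.9 N.

T_A ≈ 330 N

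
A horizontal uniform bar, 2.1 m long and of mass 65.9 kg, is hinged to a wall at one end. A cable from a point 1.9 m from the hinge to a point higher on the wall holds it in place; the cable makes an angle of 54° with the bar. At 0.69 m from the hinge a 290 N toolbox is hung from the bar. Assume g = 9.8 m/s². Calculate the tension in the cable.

Take torques about the hinge: T sin 54° · 1.9 = 65.9×9.8×1.05 + 290×0.69 = 878.21 N·m.
So T = 878.21 / (0.8090 × 1.9) = 571.33 N.

T ≈ 571 N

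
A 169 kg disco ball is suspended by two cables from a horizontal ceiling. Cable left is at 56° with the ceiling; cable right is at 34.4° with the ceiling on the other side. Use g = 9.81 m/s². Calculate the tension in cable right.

T_right ≈ 927 N

Weight W = 169 × 9.81 = 1658 N acts straight down.
Horizontal: T_left cos 56° = T_right cos 34.4°  →  T_left = 1.476 T_right.
Vertical: T_left sin 56° + T_right sin 34.4° = 1658.
Substituting the horizontal relation into the vertical equation gives 1.788 T_right = 1658, so T_right = 927.1 N.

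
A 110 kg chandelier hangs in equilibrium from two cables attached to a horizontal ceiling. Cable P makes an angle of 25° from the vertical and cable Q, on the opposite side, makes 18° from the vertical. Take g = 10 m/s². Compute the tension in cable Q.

T_Q ≈ 682 N

Angles from the horizontal: cable P is 90° − 25° = 65°, cable Q is 90° − 18° = 72°.
Weight W = 110 × 10 = 1100 N acts straight down.
Horizontal: T_P cos 65° = T_Q cos 72°  →  T_P = 0.7312 T_Q.
Vertical: T_P sin 65° + T_Q sin 72° = 1100.
Substituting the horizontal relation into the vertical equation gives 1.614 T_Q = 1100, so T_Q = 681.6 N.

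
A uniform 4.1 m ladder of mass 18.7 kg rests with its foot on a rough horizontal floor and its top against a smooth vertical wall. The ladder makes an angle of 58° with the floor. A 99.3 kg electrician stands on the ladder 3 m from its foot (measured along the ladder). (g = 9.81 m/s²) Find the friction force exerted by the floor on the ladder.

f ≈ 503 N

Torques about the foot: N_wall · 4.1 sin 58° = 18.7×9.81×2.05 cos 58° + 99.3×9.81×3 cos 58° → N_wall = 502.71 N.
ΣF_x = 0: f_floor = N_wall = 502.71 N.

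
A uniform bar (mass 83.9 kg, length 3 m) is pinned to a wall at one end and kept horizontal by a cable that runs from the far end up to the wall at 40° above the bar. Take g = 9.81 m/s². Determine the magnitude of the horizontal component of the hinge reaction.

Take torques about the hinge: T sin 40° · 3 = 83.9×9.81×1.5 = 1234.6 N·m.
So T = 1234.6 / (0.6428 × 3) = 640.23 N.
ΣF_x = 0: H_x = T cos 40° = 490.44 N.

H_x ≈ 490 N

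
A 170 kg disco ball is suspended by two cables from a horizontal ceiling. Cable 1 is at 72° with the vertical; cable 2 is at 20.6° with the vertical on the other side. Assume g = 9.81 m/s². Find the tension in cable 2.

T_2 ≈ 1590 N

Angles from the horizontal: cable 1 is 90° − 72° = 18°, cable 2 is 90° − 20.6° = 69.4°.
Weight W = 170 × 9.81 = 1668 N acts straight down.
Horizontal: T_1 cos 18° = T_2 cos 69.4°  →  T_1 = 0.3699 T_2.
Vertical: T_1 sin 18° + T_2 sin 69.4° = 1668.
Substituting the horizontal relation into the vertical equation gives 1.05 T_2 = 1668, so T_2 = 1588 N.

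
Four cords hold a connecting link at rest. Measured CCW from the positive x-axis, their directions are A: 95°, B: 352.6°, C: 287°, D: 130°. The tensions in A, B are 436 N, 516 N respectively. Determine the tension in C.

Resolve: ΣF_x = 436 cos 95° + 516 cos 352.6° + T_C cos 287° + T_D cos 130° = 0.
        ΣF_y = 436 sin 95° + 516 sin 352.6° + T_C sin 287° + T_D sin 130° = 0.
The known terms sum to (473.7, 367.9) N, so 0.2924 T_C − 0.6428 T_D = -473.7 and -0.9563 T_C + 0.7660 T_D = -367.9.
Solving simultaneously: T_C = 1534 N, T_D = 1435 N.

T_C ≈ 1530 N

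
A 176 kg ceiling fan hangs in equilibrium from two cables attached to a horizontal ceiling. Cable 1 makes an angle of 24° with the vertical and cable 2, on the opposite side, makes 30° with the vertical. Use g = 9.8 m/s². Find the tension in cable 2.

Angles from the horizontal: cable 1 is 90° − 24° = 66°, cable 2 is 90° − 30° = 60°.
Weight W = 176 × 9.8 = 1725 N acts straight down.
Horizontal: T_1 cos 66° = T_2 cos 60°  →  T_1 = 1.229 T_2.
Vertical: T_1 sin 66° + T_2 sin 60° = 1725.
Substituting the horizontal relation into the vertical equation gives 1.989 T_2 = 1725, so T_2 = 867.2 N.

T_2 ≈ 867 N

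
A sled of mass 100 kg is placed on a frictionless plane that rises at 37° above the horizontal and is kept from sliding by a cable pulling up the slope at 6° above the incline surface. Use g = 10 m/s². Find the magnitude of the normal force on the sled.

Take axes along and perpendicular to the incline. Weight components: W sin 37° = 601.8 N down-slope, W cos 37° = 798.6 N into the surface.
Along incline: T cos 6° = W sin 37° → T = 605.1 N.
Perpendicular: N = W cos 37° − T sin 6° = 735.4 N.

N ≈ 735 N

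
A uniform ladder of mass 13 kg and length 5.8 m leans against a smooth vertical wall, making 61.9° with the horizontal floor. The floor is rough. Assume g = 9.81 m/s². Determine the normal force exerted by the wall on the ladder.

Torques about the foot: N_wall · 5.8 sin 61.9° = 13×9.81×2.9 cos 61.9° → N_wall = 34.047 N.

N_wall ≈ 34 N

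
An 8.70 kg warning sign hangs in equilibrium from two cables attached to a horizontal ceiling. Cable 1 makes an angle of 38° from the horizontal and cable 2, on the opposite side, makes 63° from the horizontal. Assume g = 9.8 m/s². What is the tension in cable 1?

Weight W = 8.70 × 9.8 = 85.26 N acts straight down.
Horizontal: T_1 cos 38° = T_2 cos 63°  →  T_2 = 1.736 T_1.
Vertical: T_1 sin 38° + T_2 sin 63° = 85.26.
Substituting the horizontal relation into the vertical equation gives 2.162 T_1 = 85.26, so T_1 = 39.43 N.

T_1 ≈ 39.4 N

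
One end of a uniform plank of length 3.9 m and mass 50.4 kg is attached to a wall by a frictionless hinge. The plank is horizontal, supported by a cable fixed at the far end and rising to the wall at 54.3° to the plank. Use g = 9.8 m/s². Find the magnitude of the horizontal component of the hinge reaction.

H_x ≈ 177 N

Take torques about the hinge: T sin 54.3° · 3.9 = 50.4×9.8×1.95 = 963.14 N·m.
So T = 963.14 / (0.8121 × 3.9) = 304.11 N.
ΣF_x = 0: H_x = T cos 54.3° = 177.46 N.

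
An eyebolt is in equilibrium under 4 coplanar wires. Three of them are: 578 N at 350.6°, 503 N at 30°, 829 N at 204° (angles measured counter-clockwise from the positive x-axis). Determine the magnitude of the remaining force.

Sum the known components: ΣF_x = 248.5 N, ΣF_y = -180.1 N.
For equilibrium the remaining force must supply (−ΣF_x, −ΣF_y) = (-248.5, 180.1) N.
Magnitude = √((-248.5)² + (180.1)²) = 306.9 N; direction = atan2(180.1, -248.5) = 144.1°.

F ≈ 307 N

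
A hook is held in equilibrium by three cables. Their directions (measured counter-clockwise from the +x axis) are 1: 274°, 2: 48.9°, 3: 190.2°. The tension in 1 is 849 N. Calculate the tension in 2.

Resolve: ΣF_x = 849 cos 274° + T_2 cos 48.9° + T_3 cos 190.2° = 0.
        ΣF_y = 849 sin 274° + T_2 sin 48.9° + T_3 sin 190.2° = 0.
The known terms sum to (59.22, -846.9) N, so 0.6574 T_2 − 0.9842 T_3 = -59.22 and 0.7536 T_2 − 0.1771 T_3 = 846.9.
Solving simultaneously: T_2 = 1350 N, T_3 = 961.8 N.

T_2 ≈ 1350 N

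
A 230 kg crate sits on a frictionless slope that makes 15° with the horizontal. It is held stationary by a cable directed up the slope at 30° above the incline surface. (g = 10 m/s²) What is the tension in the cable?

Take axes along and perpendicular to the incline. Weight components: W sin 15° = 595.3 N down-slope, W cos 15° = 2222 N into the surface.
Along incline: T cos 30° = W sin 15° → T = 687.4 N.
Perpendicular: N = W cos 15° − T sin 30° = 1878 N.

T ≈ 687 N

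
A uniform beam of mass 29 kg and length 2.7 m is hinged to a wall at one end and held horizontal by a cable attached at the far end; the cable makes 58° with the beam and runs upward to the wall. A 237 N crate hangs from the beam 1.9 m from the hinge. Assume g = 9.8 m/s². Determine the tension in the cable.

T ≈ 364 N

Take torques about the hinge: T sin 58° · 2.7 = 29×9.8×1.35 + 237×1.9 = 833.97 N·m.
So T = 833.97 / (0.8480 × 2.7) = 364.22 N.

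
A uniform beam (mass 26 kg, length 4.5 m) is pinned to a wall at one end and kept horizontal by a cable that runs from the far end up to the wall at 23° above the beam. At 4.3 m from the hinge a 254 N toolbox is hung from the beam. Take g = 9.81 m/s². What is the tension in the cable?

T ≈ 948 N

Take torques about the hinge: T sin 23° · 4.5 = 26×9.81×2.25 + 254×4.3 = 1666.1 N·m.
So T = 1666.1 / (0.3907 × 4.5) = 947.56 N.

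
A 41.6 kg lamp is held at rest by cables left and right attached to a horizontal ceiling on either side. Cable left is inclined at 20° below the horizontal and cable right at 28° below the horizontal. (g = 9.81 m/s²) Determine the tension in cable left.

T_left ≈ 485 N

Weight W = 41.6 × 9.81 = 408.1 N acts straight down.
Horizontal: T_left cos 20° = T_right cos 28°  →  T_right = 1.064 T_left.
Vertical: T_left sin 20° + T_right sin 28° = 408.1.
Substituting the horizontal relation into the vertical equation gives 0.8417 T_left = 408.1, so T_left = 484.9 N.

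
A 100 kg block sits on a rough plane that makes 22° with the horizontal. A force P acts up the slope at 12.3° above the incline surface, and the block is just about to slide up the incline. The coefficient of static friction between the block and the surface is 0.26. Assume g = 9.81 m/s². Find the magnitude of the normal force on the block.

N ≈ 785 N

On the verge of sliding up the incline, friction equals μN and acts down the slope.
Perpendicular: N + P sin 12.3° = W cos 22° = 909.6 N.
Along incline: P cos 12.3° = W sin 22° + μN  with W sin 22° = 367.5 N.
Solving the pair for P and N: P = 585 N, N = 784.9 N (and f = μN = 204.1 N).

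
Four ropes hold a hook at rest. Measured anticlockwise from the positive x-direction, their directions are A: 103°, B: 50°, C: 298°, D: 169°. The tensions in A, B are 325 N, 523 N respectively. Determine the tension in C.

Resolve: ΣF_x = 325 cos 103° + 523 cos 50° + T_C cos 298° + T_D cos 169° = 0.
        ΣF_y = 325 sin 103° + 523 sin 50° + T_C sin 298° + T_D sin 169° = 0.
The known terms sum to (263.1, 717.3) N, so 0.4695 T_C − 0.9816 T_D = -263.1 and -0.8829 T_C + 0.1908 T_D = -717.3.
Solving simultaneously: T_C = 970.6 N, T_D = 732.2 N.

T_C ≈ 971 N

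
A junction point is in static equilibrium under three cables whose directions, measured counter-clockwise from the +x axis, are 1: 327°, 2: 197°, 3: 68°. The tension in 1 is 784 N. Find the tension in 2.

Resolve: ΣF_x = 784 cos 327° + T_2 cos 197° + T_3 cos 68° = 0.
        ΣF_y = 784 sin 327° + T_2 sin 197° + T_3 sin 68° = 0.
The known terms sum to (657.5, -427) N, so -0.9563 T_2 + 0.3746 T_3 = -657.5 and -0.2924 T_2 + 0.9272 T_3 = 427.
Solving simultaneously: T_2 = 990.3 N, T_3 = 772.8 N.

T_2 ≈ 990 N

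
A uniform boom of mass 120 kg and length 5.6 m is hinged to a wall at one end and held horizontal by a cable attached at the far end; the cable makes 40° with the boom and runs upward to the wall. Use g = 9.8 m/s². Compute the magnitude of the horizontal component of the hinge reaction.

Take torques about the hinge: T sin 40° · 5.6 = 120×9.8×2.8 = 3292.8 N·m.
So T = 3292.8 / (0.6428 × 5.6) = 914.77 N.
ΣF_x = 0: H_x = T cos 40° = 700.75 N.

H_x ≈ 701 N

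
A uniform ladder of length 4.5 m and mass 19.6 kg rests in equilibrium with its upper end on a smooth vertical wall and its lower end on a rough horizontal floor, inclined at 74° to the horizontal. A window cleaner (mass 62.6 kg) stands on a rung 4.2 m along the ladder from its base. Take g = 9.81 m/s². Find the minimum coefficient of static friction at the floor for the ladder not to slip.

ΣF_y = 0: N_floor = 19.6×9.81 + 62.6×9.81 = 806.38 N.
Torques about the foot: N_wall · 4.5 sin 74° = 19.6×9.81×2.25 cos 74° + 62.6×9.81×4.2 cos 74° → N_wall = 191.92 N.
ΣF_x = 0: f_floor = N_wall = 191.92 N.
μ_min = f_floor / N_floor = 191.92 / 806.38 = 0.238.

μ_min ≈ 0.238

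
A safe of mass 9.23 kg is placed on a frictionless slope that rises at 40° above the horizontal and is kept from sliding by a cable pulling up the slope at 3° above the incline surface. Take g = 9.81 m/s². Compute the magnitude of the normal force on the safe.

Take axes along and perpendicular to the incline. Weight components: W sin 40° = 58.2 N down-slope, W cos 40° = 69.36 N into the surface.
Along incline: T cos 3° = W sin 40° → T = 58.28 N.
Perpendicular: N = W cos 40° − T sin 3° = 66.31 N.

N ≈ 66.3 N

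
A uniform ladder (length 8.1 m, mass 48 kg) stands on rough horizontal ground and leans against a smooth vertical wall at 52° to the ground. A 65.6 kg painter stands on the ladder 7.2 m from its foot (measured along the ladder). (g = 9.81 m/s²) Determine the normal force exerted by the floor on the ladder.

N_floor ≈ 1110 N

ΣF_y = 0: N_floor = 48×9.81 + 65.6×9.81 = 1114.4 N.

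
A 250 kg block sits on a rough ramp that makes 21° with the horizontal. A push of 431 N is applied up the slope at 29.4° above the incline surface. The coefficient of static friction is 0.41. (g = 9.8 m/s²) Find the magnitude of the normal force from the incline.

Axes along / perpendicular to the incline. W sin 21° = 878 N down-slope; W cos 21° = 2287 N into the surface.
Perpendicular: N = W cos 21° − P sin 29.4° = 2287 − 211.6 = 2076 N.
Along incline: P cos 29.4° + f = W sin 21° (friction acts up-slope) → f = 878 − 375.5 = 502.5 N.
|f| = 502.5 N ≤ μN = 851 N, so the block is indeed static.

N ≈ 2080 N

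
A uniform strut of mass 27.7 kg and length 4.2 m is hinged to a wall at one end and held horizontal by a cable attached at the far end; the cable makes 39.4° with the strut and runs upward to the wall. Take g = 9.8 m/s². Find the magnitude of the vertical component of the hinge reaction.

|H_y| ≈ 136 N

Take torques about the hinge: T sin 39.4° · 4.2 = 27.7×9.8×2.1 = 570.07 N·m.
So T = 570.07 / (0.6347 × 4.2) = 213.84 N.
ΣF_y = 0: H_y = (27.7×9.8) − T sin 39.4° = 271.46 − 135.73 = 135.73 N.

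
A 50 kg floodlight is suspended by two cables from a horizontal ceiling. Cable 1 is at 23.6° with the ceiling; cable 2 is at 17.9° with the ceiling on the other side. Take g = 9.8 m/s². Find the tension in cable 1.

T_1 ≈ 704 N

Weight W = 50 × 9.8 = 490 N acts straight down.
Horizontal: T_1 cos 23.6° = T_2 cos 17.9°  →  T_2 = 0.963 T_1.
Vertical: T_1 sin 23.6° + T_2 sin 17.9° = 490.
Substituting the horizontal relation into the vertical equation gives 0.6963 T_1 = 490, so T_1 = 703.7 N.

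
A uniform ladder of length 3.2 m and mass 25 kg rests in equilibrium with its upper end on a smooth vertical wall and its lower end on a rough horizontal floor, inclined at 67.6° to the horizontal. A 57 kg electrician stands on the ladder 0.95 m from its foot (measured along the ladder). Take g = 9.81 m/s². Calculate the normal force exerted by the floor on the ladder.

ΣF_y = 0: N_floor = 25×9.81 + 57×9.81 = 804.42 N.

N_floor ≈ 804 N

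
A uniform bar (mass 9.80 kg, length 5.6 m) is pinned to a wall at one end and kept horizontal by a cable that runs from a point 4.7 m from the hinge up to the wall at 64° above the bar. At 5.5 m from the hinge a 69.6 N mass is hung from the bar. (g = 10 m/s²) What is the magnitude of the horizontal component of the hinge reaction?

H_x ≈ 68.2 N

Take torques about the hinge: T sin 64° · 4.7 = 9.80×10×2.8 + 69.6×5.5 = 657.2 N·m.
So T = 657.2 / (0.8988 × 4.7) = 155.57 N.
ΣF_x = 0: H_x = T cos 64° = 68.2 N.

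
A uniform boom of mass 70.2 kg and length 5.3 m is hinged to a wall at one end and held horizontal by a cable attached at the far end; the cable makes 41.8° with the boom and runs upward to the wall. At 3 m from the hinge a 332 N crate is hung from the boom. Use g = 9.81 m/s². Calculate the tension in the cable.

Take torques about the hinge: T sin 41.8° · 5.3 = 70.2×9.81×2.65 + 332×3 = 2821 N·m.
So T = 2821 / (0.6665 × 5.3) = 798.54 N.

T ≈ 799 N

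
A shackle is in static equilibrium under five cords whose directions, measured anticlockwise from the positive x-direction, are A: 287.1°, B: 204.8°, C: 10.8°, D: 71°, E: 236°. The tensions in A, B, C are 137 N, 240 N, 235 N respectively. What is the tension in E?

T_E ≈ 431 N

Resolve: ΣF_x = 137 cos 287.1° + 240 cos 204.8° + 235 cos 10.8° + T_D cos 71° + T_E cos 236° = 0.
        ΣF_y = 137 sin 287.1° + 240 sin 204.8° + 235 sin 10.8° + T_D sin 71° + T_E sin 236° = 0.
The known terms sum to (53.25, -187.6) N, so 0.3256 T_D − 0.5592 T_E = -53.25 and 0.9455 T_D − 0.8290 T_E = 187.6.
Solving simultaneously: T_D = 575.9 N, T_E = 430.5 N.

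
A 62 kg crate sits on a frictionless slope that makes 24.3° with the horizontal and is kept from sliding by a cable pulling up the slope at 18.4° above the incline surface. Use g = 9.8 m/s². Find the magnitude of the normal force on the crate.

N ≈ 471 N

Take axes along and perpendicular to the incline. Weight components: W sin 24.3° = 250 N down-slope, W cos 24.3° = 553.8 N into the surface.
Along incline: T cos 18.4° = W sin 24.3° → T = 263.5 N.
Perpendicular: N = W cos 24.3° − T sin 18.4° = 470.6 N.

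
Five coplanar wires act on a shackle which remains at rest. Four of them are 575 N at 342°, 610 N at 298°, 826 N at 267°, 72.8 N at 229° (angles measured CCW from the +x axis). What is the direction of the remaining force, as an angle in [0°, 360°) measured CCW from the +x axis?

Sum the known components: ΣF_x = 742.2 N, ΣF_y = -1596 N.
For equilibrium the remaining force must supply (−ΣF_x, −ΣF_y) = (-742.2, 1596) N.
Magnitude = √((-742.2)² + (1596)²) = 1760 N; direction = atan2(1596, -742.2) = 114.9°.

θ ≈ 115°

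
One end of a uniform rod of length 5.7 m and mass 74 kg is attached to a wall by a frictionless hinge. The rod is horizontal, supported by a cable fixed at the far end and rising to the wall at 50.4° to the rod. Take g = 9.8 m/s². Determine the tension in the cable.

Take torques about the hinge: T sin 50.4° · 5.7 = 74×9.8×2.85 = 2066.8 N·m.
So T = 2066.8 / (0.7705 × 5.7) = 470.6 N.

T ≈ 471 N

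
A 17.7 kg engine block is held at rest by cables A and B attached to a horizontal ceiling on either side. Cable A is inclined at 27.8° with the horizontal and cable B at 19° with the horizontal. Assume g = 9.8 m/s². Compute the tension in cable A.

Weight W = 17.7 × 9.8 = 173.5 N acts straight down.
Horizontal: T_A cos 27.8° = T_B cos 19°  →  T_B = 0.9356 T_A.
Vertical: T_A sin 27.8° + T_B sin 19° = 173.5.
Substituting the horizontal relation into the vertical equation gives 0.771 T_A = 173.5, so T_A = 225 N.

T_A ≈ 225 N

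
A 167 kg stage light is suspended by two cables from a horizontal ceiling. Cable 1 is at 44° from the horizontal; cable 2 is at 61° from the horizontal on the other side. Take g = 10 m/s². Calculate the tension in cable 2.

Weight W = 167 × 10 = 1670 N acts straight down.
Horizontal: T_1 cos 44° = T_2 cos 61°  →  T_1 = 0.674 T_2.
Vertical: T_1 sin 44° + T_2 sin 61° = 1670.
Substituting the horizontal relation into the vertical equation gives 1.343 T_2 = 1670, so T_2 = 1244 N.

T_2 ≈ 1240 N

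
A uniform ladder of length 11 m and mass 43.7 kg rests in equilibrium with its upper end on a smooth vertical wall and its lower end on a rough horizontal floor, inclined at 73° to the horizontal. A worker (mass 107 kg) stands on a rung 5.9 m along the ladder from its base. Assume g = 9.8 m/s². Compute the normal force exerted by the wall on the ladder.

Torques about the foot: N_wall · 11 sin 73° = 43.7×9.8×5.5 cos 73° + 107×9.8×5.9 cos 73° → N_wall = 237.42 N.

N_wall ≈ 237 N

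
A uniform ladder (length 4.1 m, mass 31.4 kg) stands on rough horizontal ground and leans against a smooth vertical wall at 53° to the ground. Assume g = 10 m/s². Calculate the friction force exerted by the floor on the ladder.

Torques about the foot: N_wall · 4.1 sin 53° = 31.4×10×2.05 cos 53° → N_wall = 118.31 N.
ΣF_x = 0: f_floor = N_wall = 118.31 N.

f ≈ 118 N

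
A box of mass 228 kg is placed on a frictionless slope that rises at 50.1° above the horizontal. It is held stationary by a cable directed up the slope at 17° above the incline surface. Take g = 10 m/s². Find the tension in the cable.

T ≈ 1830 N

Take axes along and perpendicular to the incline. Weight components: W sin 50.1° = 1749 N down-slope, W cos 50.1° = 1463 N into the surface.
Along incline: T cos 17° = W sin 50.1° → T = 1829 N.
Perpendicular: N = W cos 50.1° − T sin 17° = 927.7 N.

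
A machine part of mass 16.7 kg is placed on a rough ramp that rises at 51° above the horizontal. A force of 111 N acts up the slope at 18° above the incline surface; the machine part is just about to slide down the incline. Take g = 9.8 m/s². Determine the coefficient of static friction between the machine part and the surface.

μ ≈ 0.315

On the verge of sliding down the incline, friction is at its maximum μN and acts up the slope.
Perpendicular to incline: N = W cos 51° − P sin 18° = 103 − 34.3 = 68.69 N.
Along incline: P cos 18° + μN = W sin 51° → μ = (W sin 51° − P cos 18°) / N = 0.3147.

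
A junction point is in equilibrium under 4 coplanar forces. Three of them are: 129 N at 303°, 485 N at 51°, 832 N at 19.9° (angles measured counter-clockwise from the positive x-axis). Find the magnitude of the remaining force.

F ≈ 1280 N

Sum the known components: ΣF_x = 1158 N, ΣF_y = 551.9 N.
For equilibrium the remaining force must supply (−ΣF_x, −ΣF_y) = (-1158, -551.9) N.
Magnitude = √((-1158)² + (-551.9)²) = 1283 N; direction = atan2(-551.9, -1158) = 205.5°.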